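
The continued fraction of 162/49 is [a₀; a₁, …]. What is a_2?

3

162 = 3·49 + 15   →  a_0 = 3
49 = 3·15 + 4   →  a_1 = 3
15 = 3·4 + 3   →  a_2 = 3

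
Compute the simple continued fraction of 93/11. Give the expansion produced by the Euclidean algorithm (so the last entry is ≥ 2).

93 = 8*11 + 5
11 = 2*5 + 1
5 = 5*1 + 0  (stop)
So 93/11 = [8; 2, 5].

[8; 2, 5]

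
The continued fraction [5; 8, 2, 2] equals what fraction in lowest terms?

Fold from the inside: start with 2/1.
  2 + 1/2 = 5/2
  8 + 2/5 = 42/5
  5 + 5/42 = 215/42

215/42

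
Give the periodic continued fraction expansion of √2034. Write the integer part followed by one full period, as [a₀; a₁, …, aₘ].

[45; 10, 90]

a₀ = ⌊√2034⌋ = 45.
With m₀=0, d₀=1 and mₖ₊₁ = dₖaₖ − mₖ, dₖ₊₁ = (n − mₖ₊₁²)/dₖ, aₖ₊₁ = ⌊(a₀+mₖ₊₁)/dₖ₊₁⌋:
  k=1: m=45, d=9, a=10
  k=2: m=45, d=1, a=90
d=1 and a=2a₀=90 at k=2, so the next step gives (m, d) = (45, 9) again — its k=1 value — and the period has length 2.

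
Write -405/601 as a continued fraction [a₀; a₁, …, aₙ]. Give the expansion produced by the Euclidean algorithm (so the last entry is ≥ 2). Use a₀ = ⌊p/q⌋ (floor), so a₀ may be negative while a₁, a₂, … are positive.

-405 = -1*601 + 196
601 = 3*196 + 13
196 = 15*13 + 1
13 = 13*1 + 0  (stop)
So -405/601 = [-1; 3, 15, 13].

[-1; 3, 15, 13]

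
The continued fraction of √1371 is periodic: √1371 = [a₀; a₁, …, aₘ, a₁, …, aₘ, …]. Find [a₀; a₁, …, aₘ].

a₀ = ⌊√1371⌋ = 37.
With m₀=0, d₀=1 and mₖ₊₁ = dₖaₖ − mₖ, dₖ₊₁ = (n − mₖ₊₁²)/dₖ, aₖ₊₁ = ⌊(a₀+mₖ₊₁)/dₖ₊₁⌋:
  k=1: m=37, d=2, a=37
  k=2: m=37, d=1, a=74
d=1 and a=2a₀=74 at k=2, so the next step gives (m, d) = (37, 2) again — its k=1 value — and the period has length 2.

[37; 37, 74]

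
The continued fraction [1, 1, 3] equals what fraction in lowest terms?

7/4

Using pₖ = aₖpₖ₋₁ + pₖ₋₂ and qₖ = aₖqₖ₋₁ + qₖ₋₂:
  k=0: a=1, p=1, q=1
  k=1: a=1, p=2, q=1
  k=2: a=3, p=7, q=4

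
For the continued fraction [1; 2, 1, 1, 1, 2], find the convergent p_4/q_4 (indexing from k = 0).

11/8

Using pₖ = aₖpₖ₋₁ + pₖ₋₂, qₖ = aₖqₖ₋₁ + qₖ₋₂ (with p₋₁=1, p₋₂=0, q₋₁=0, q₋₂=1):
  k=0: a=1, p=1, q=1
  k=1: a=2, p=3, q=2
  k=2: a=1, p=4, q=3
  k=3: a=1, p=7, q=5
  k=4: a=1, p=11, q=8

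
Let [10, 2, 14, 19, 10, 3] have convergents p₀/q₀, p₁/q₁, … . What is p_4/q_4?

58274/5559

Using pₖ = aₖpₖ₋₁ + pₖ₋₂, qₖ = aₖqₖ₋₁ + qₖ₋₂ (with p₋₁=1, p₋₂=0, q₋₁=0, q₋₂=1):
  k=0: a=10, p=10, q=1
  k=1: a=2, p=21, q=2
  k=2: a=14, p=304, q=29
  k=3: a=19, p=5797, q=553
  k=4: a=10, p=58274, q=5559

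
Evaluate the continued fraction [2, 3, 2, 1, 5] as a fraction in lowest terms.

131/57

Using pₖ = aₖpₖ₋₁ + pₖ₋₂ and qₖ = aₖqₖ₋₁ + qₖ₋₂:
  k=0: a=2, p=2, q=1
  k=1: a=3, p=7, q=3
  k=2: a=2, p=16, q=7
  k=3: a=1, p=23, q=10
  k=4: a=5, p=131, q=57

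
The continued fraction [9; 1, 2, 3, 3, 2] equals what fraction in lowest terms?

Using pₖ = aₖpₖ₋₁ + pₖ₋₂ and qₖ = aₖqₖ₋₁ + qₖ₋₂:
  k=0: a=9, p=9, q=1
  k=1: a=1, p=10, q=1
  k=2: a=2, p=29, q=3
  k=3: a=3, p=97, q=10
  k=4: a=3, p=320, q=33
  k=5: a=2, p=737, q=76

737/76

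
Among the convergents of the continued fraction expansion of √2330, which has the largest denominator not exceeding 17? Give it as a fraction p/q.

√2330 = [48; 3, 1, 2, 2, 1, 3, 96, …] (period length 7).
Convergents:
  p_0/q_0 = 48/1
  p_1/q_1 = 145/3
  p_2/q_2 = 193/4
  p_3/q_3 = 531/11
  p_4/q_4 = 1255/26
q_3 = 11 ≤ 17 < 26 = q_4, so the answer is 531/11.

531/11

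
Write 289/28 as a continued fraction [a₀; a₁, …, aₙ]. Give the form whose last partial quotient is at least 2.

289 = 10·28 + 9
28 = 3·9 + 1
9 = 9·1 + 0  (stop)
So 289/28 = [10; 3, 9].

[10; 3, 9]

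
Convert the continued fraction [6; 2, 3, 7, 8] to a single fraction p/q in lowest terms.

Fold from the inside: start with 8/1.
  7 + 1/8 = 57/8
  3 + 8/57 = 179/57
  2 + 57/179 = 415/179
  6 + 179/415 = 2669/415

2669/415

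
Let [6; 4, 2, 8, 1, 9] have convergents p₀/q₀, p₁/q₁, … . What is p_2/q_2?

56/9

Using pₖ = aₖpₖ₋₁ + pₖ₋₂, qₖ = aₖqₖ₋₁ + qₖ₋₂ (with p₋₁=1, p₋₂=0, q₋₁=0, q₋₂=1):
  k=0: a=6, p=6, q=1
  k=1: a=4, p=25, q=4
  k=2: a=2, p=56, q=9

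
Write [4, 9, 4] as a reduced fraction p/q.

152/37

Using pₖ = aₖpₖ₋₁ + pₖ₋₂ and qₖ = aₖqₖ₋₁ + qₖ₋₂:
  k=0: a=4, p=4, q=1
  k=1: a=9, p=37, q=9
  k=2: a=4, p=152, q=37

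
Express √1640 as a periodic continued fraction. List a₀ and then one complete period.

[40; 2, 80]

a₀ = ⌊√1640⌋ = 40.
With m₀=0, d₀=1 and mₖ₊₁ = dₖaₖ − mₖ, dₖ₊₁ = (n − mₖ₊₁²)/dₖ, aₖ₊₁ = ⌊(a₀+mₖ₊₁)/dₖ₊₁⌋:
  k=1: m=40, d=40, a=2
  k=2: m=40, d=1, a=80
d=1 and a=2a₀=80 at k=2, so the next step gives (m, d) = (40, 40) again — its k=1 value — and the period has length 2.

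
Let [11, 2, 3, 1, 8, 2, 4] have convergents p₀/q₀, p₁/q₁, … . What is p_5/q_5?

Using pₖ = aₖpₖ₋₁ + pₖ₋₂, qₖ = aₖqₖ₋₁ + qₖ₋₂ (with p₋₁=1, p₋₂=0, q₋₁=0, q₋₂=1):
  k=0: a=11, p=11, q=1
  k=1: a=2, p=23, q=2
  k=2: a=3, p=80, q=7
  k=3: a=1, p=103, q=9
  k=4: a=8, p=904, q=79
  k=5: a=2, p=1911, q=167

1911/167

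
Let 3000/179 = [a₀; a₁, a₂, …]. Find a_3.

3000 = 16·179 + 136   →  a_0 = 16
179 = 1·136 + 43   →  a_1 = 1
136 = 3·43 + 7   →  a_2 = 3
43 = 6·7 + 1   →  a_3 = 6

6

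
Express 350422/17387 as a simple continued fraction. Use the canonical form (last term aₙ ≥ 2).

350422 = 20·17387 + 2682
17387 = 6·2682 + 1295
2682 = 2·1295 + 92
1295 = 14·92 + 7
92 = 13·7 + 1
7 = 7·1 + 0  (stop)
So 350422/17387 = [20; 6, 2, 14, 13, 7].

[20; 6, 2, 14, 13, 7]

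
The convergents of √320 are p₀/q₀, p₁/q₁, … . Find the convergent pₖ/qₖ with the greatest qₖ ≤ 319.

√320 = [17; 1, 7, 1, 34, …] (period length 4).
Convergents:
  p_0/q_0 = 17/1
  p_1/q_1 = 18/1
  p_2/q_2 = 143/8
  p_3/q_3 = 161/9
  p_4/q_4 = 5617/314
  p_5/q_5 = 5778/323
q_4 = 314 ≤ 319 < 323 = q_5, so the answer is 5617/314.

5617/314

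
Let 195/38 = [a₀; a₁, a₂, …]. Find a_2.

1

195 = 5·38 + 5   →  a_0 = 5
38 = 7·5 + 3   →  a_1 = 7
5 = 1·3 + 2   →  a_2 = 1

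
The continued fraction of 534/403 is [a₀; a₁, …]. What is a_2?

13

534 = 1·403 + 131   →  a_0 = 1
403 = 3·131 + 10   →  a_1 = 3
131 = 13·10 + 1   →  a_2 = 13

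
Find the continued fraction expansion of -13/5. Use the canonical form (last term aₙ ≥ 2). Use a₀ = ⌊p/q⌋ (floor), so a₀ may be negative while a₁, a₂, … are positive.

-13 = -3·5 + 2
5 = 2·2 + 1
2 = 2·1 + 0  (stop)
So -13/5 = [-3; 2, 2].

[-3; 2, 2]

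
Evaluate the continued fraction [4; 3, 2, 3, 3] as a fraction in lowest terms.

Fold from the inside: start with 3/1.
  3 + 1/3 = 10/3
  2 + 3/10 = 23/10
  3 + 10/23 = 79/23
  4 + 23/79 = 339/79

339/79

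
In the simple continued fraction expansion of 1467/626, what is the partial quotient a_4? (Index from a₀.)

3

1467 = 2·626 + 215   →  a_0 = 2
626 = 2·215 + 196   →  a_1 = 2
215 = 1·196 + 19   →  a_2 = 1
196 = 10·19 + 6   →  a_3 = 10
19 = 3·6 + 1   →  a_4 = 3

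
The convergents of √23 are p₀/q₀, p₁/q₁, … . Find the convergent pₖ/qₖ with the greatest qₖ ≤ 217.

916/191

√23 = [4; 1, 3, 1, 8, …] (period length 4).
Convergents:
  p_0/q_0 = 4/1
  p_1/q_1 = 5/1
  p_2/q_2 = 19/4
  p_3/q_3 = 24/5
  p_4/q_4 = 211/44
  p_5/q_5 = 235/49
  p_6/q_6 = 916/191
  p_7/q_7 = 1151/240
q_6 = 191 ≤ 217 < 240 = q_7, so the answer is 916/191.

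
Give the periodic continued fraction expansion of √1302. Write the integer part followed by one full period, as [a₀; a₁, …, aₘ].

[36; 12, 72]

a₀ = ⌊√1302⌋ = 36.
With m₀=0, d₀=1 and mₖ₊₁ = dₖaₖ − mₖ, dₖ₊₁ = (n − mₖ₊₁²)/dₖ, aₖ₊₁ = ⌊(a₀+mₖ₊₁)/dₖ₊₁⌋:
  k=1: m=36, d=6, a=12
  k=2: m=36, d=1, a=72
d=1 and a=2a₀=72 at k=2, so the next step gives (m, d) = (36, 6) again — its k=1 value — and the period has length 2.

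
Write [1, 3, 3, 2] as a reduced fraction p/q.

30/23

Fold from the inside: start with 2/1.
  3 + 1/2 = 7/2
  3 + 2/7 = 23/7
  1 + 7/23 = 30/23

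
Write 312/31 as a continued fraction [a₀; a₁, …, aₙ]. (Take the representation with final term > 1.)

[10; 15, 2]

312 = 10*31 + 2
31 = 15*2 + 1
2 = 2*1 + 0  (stop)
So 312/31 = [10; 15, 2].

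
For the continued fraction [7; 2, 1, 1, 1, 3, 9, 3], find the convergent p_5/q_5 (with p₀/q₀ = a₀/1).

214/29

Using pₖ = aₖpₖ₋₁ + pₖ₋₂, qₖ = aₖqₖ₋₁ + qₖ₋₂ (with p₋₁=1, p₋₂=0, q₋₁=0, q₋₂=1):
  k=0: a=7, p=7, q=1
  k=1: a=2, p=15, q=2
  k=2: a=1, p=22, q=3
  k=3: a=1, p=37, q=5
  k=4: a=1, p=59, q=8
  k=5: a=3, p=214, q=29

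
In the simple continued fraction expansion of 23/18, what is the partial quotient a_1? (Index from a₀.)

3

23 = 1·18 + 5   →  a_0 = 1
18 = 3·5 + 3   →  a_1 = 3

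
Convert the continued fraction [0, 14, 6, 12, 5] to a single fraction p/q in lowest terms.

371/5255

Using pₖ = aₖpₖ₋₁ + pₖ₋₂ and qₖ = aₖqₖ₋₁ + qₖ₋₂:
  k=0: a=0, p=0, q=1
  k=1: a=14, p=1, q=14
  k=2: a=6, p=6, q=85
  k=3: a=12, p=73, q=1034
  k=4: a=5, p=371, q=5255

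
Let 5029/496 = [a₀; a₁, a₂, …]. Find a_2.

5

5029 = 10·496 + 69   →  a_0 = 10
496 = 7·69 + 13   →  a_1 = 7
69 = 5·13 + 4   →  a_2 = 5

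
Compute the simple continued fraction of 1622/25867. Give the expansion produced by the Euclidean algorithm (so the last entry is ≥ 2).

[0; 15, 1, 18, 12, 7]

1622 = 0×25867 + 1622
25867 = 15×1622 + 1537
1622 = 1×1537 + 85
1537 = 18×85 + 7
85 = 12×7 + 1
7 = 7×1 + 0  (stop)
So 1622/25867 = [0; 15, 1, 18, 12, 7].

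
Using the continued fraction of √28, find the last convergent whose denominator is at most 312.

1307/247

√28 = [5; 3, 2, 3, 10, …] (period length 4).
Convergents:
  p_0/q_0 = 5/1
  p_1/q_1 = 16/3
  p_2/q_2 = 37/7
  p_3/q_3 = 127/24
  p_4/q_4 = 1307/247
  p_5/q_5 = 4048/765
q_4 = 247 ≤ 312 < 765 = q_5, so the answer is 1307/247.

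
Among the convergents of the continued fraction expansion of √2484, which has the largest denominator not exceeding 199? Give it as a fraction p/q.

7775/156

√2484 = [49; 1, 5, 4, 5, 1, 98, …] (period length 6).
Convergents:
  p_0/q_0 = 49/1
  p_1/q_1 = 50/1
  p_2/q_2 = 299/6
  p_3/q_3 = 1246/25
  p_4/q_4 = 6529/131
  p_5/q_5 = 7775/156
  p_6/q_6 = 768479/15419
q_5 = 156 ≤ 199 < 15419 = q_6, so the answer is 7775/156.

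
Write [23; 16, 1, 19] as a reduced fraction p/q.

Using pₖ = aₖpₖ₋₁ + pₖ₋₂ and qₖ = aₖqₖ₋₁ + qₖ₋₂:
  k=0: a=23, p=23, q=1
  k=1: a=16, p=369, q=16
  k=2: a=1, p=392, q=17
  k=3: a=19, p=7817, q=339

7817/339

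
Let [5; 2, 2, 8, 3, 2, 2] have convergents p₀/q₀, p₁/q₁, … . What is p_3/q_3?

Using pₖ = aₖpₖ₋₁ + pₖ₋₂, qₖ = aₖqₖ₋₁ + qₖ₋₂ (with p₋₁=1, p₋₂=0, q₋₁=0, q₋₂=1):
  k=0: a=5, p=5, q=1
  k=1: a=2, p=11, q=2
  k=2: a=2, p=27, q=5
  k=3: a=8, p=227, q=42

227/42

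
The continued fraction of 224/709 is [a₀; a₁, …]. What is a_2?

224 = 0·709 + 224   →  a_0 = 0
709 = 3·224 + 37   →  a_1 = 3
224 = 6·37 + 2   →  a_2 = 6

6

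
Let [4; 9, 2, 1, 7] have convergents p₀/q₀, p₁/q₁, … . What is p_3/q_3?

115/28

Using pₖ = aₖpₖ₋₁ + pₖ₋₂, qₖ = aₖqₖ₋₁ + qₖ₋₂ (with p₋₁=1, p₋₂=0, q₋₁=0, q₋₂=1):
  k=0: a=4, p=4, q=1
  k=1: a=9, p=37, q=9
  k=2: a=2, p=78, q=19
  k=3: a=1, p=115, q=28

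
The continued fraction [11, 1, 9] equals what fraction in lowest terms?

119/10

Fold from the inside: start with 9/1.
  1 + 1/9 = 10/9
  11 + 9/10 = 119/10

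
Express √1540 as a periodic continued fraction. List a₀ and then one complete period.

[39; 4, 8, 2, 8, 4, 78]

a₀ = ⌊√1540⌋ = 39.
With m₀=0, d₀=1 and mₖ₊₁ = dₖaₖ − mₖ, dₖ₊₁ = (n − mₖ₊₁²)/dₖ, aₖ₊₁ = ⌊(a₀+mₖ₊₁)/dₖ₊₁⌋:
  k=1: m=39, d=19, a=4
  k=2: m=37, d=9, a=8
  k=3: m=35, d=35, a=2
  k=4: m=35, d=9, a=8
  k=5: m=37, d=19, a=4
  k=6: m=39, d=1, a=78
d=1 and a=2a₀=78 at k=6, so the next step gives (m, d) = (39, 19) again — its k=1 value — and the period has length 6.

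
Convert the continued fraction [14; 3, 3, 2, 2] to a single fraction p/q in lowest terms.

801/56

Fold from the inside: start with 2/1.
  2 + 1/2 = 5/2
  3 + 2/5 = 17/5
  3 + 5/17 = 56/17
  14 + 17/56 = 801/56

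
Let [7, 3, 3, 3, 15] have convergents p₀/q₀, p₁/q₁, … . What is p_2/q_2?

73/10

Using pₖ = aₖpₖ₋₁ + pₖ₋₂, qₖ = aₖqₖ₋₁ + qₖ₋₂ (with p₋₁=1, p₋₂=0, q₋₁=0, q₋₂=1):
  k=0: a=7, p=7, q=1
  k=1: a=3, p=22, q=3
  k=2: a=3, p=73, q=10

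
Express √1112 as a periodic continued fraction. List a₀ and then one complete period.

a₀ = ⌊√1112⌋ = 33.
With m₀=0, d₀=1 and mₖ₊₁ = dₖaₖ − mₖ, dₖ₊₁ = (n − mₖ₊₁²)/dₖ, aₖ₊₁ = ⌊(a₀+mₖ₊₁)/dₖ₊₁⌋:
  k=1: m=33, d=23, a=2
  k=2: m=13, d=41, a=1
  k=3: m=28, d=8, a=7
  k=4: m=28, d=41, a=1
  k=5: m=13, d=23, a=2
  k=6: m=33, d=1, a=66
d=1 and a=2a₀=66 at k=6, so the next step gives (m, d) = (33, 23) again — its k=1 value — and the period has length 6.

[33; 2, 1, 7, 1, 2, 66]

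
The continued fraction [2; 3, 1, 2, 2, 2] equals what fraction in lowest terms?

143/63

Using pₖ = aₖpₖ₋₁ + pₖ₋₂ and qₖ = aₖqₖ₋₁ + qₖ₋₂:
  k=0: a=2, p=2, q=1
  k=1: a=3, p=7, q=3
  k=2: a=1, p=9, q=4
  k=3: a=2, p=25, q=11
  k=4: a=2, p=59, q=26
  k=5: a=2, p=143, q=63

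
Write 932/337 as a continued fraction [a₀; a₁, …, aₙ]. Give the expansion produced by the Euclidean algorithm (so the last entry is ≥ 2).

932 = 2×337 + 258
337 = 1×258 + 79
258 = 3×79 + 21
79 = 3×21 + 16
21 = 1×16 + 5
16 = 3×5 + 1
5 = 5×1 + 0  (stop)
So 932/337 = [2; 1, 3, 3, 1, 3, 5].

[2; 1, 3, 3, 1, 3, 5]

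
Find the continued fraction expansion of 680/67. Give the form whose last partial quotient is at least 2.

[10; 6, 1, 2, 3]

680 = 10×67 + 10
67 = 6×10 + 7
10 = 1×7 + 3
7 = 2×3 + 1
3 = 3×1 + 0  (stop)
So 680/67 = [10; 6, 1, 2, 3].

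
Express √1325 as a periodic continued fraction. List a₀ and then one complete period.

[36; 2, 2, 72]

a₀ = ⌊√1325⌋ = 36.
With m₀=0, d₀=1 and mₖ₊₁ = dₖaₖ − mₖ, dₖ₊₁ = (n − mₖ₊₁²)/dₖ, aₖ₊₁ = ⌊(a₀+mₖ₊₁)/dₖ₊₁⌋:
  k=1: m=36, d=29, a=2
  k=2: m=22, d=29, a=2
  k=3: m=36, d=1, a=72
d=1 and a=2a₀=72 at k=3, so the next step gives (m, d) = (36, 29) again — its k=1 value — and the period has length 3.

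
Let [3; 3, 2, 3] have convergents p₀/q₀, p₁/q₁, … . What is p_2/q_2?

Using pₖ = aₖpₖ₋₁ + pₖ₋₂, qₖ = aₖqₖ₋₁ + qₖ₋₂ (with p₋₁=1, p₋₂=0, q₋₁=0, q₋₂=1):
  k=0: a=3, p=3, q=1
  k=1: a=3, p=10, q=3
  k=2: a=2, p=23, q=7

23/7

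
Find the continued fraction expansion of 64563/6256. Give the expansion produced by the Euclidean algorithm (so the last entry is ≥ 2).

[10; 3, 8, 9, 6, 1, 3]

64563 = 10*6256 + 2003
6256 = 3*2003 + 247
2003 = 8*247 + 27
247 = 9*27 + 4
27 = 6*4 + 3
4 = 1*3 + 1
3 = 3*1 + 0  (stop)
So 64563/6256 = [10; 3, 8, 9, 6, 1, 3].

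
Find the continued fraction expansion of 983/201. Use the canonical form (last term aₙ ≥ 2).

983 = 4·201 + 179
201 = 1·179 + 22
179 = 8·22 + 3
22 = 7·3 + 1
3 = 3·1 + 0  (stop)
So 983/201 = [4; 1, 8, 7, 3].

[4; 1, 8, 7, 3]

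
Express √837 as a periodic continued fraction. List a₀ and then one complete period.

a₀ = ⌊√837⌋ = 28.
With m₀=0, d₀=1 and mₖ₊₁ = dₖaₖ − mₖ, dₖ₊₁ = (n − mₖ₊₁²)/dₖ, aₖ₊₁ = ⌊(a₀+mₖ₊₁)/dₖ₊₁⌋:
  k=1: m=28, d=53, a=1
  k=2: m=25, d=4, a=13
  k=3: m=27, d=27, a=2
  k=4: m=27, d=4, a=13
  k=5: m=25, d=53, a=1
  k=6: m=28, d=1, a=56
d=1 and a=2a₀=56 at k=6, so the next step gives (m, d) = (28, 53) again — its k=1 value — and the period has length 6.

[28; 1, 13, 2, 13, 1, 56]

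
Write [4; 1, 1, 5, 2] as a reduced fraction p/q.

Using pₖ = aₖpₖ₋₁ + pₖ₋₂ and qₖ = aₖqₖ₋₁ + qₖ₋₂:
  k=0: a=4, p=4, q=1
  k=1: a=1, p=5, q=1
  k=2: a=1, p=9, q=2
  k=3: a=5, p=50, q=11
  k=4: a=2, p=109, q=24

109/24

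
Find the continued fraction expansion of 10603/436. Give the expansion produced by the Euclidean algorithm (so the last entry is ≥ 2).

[24; 3, 7, 3, 6]

10603 = 24×436 + 139
436 = 3×139 + 19
139 = 7×19 + 6
19 = 3×6 + 1
6 = 6×1 + 0  (stop)
So 10603/436 = [24; 3, 7, 3, 6].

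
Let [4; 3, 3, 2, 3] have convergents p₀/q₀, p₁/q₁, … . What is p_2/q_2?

Using pₖ = aₖpₖ₋₁ + pₖ₋₂, qₖ = aₖqₖ₋₁ + qₖ₋₂ (with p₋₁=1, p₋₂=0, q₋₁=0, q₋₂=1):
  k=0: a=4, p=4, q=1
  k=1: a=3, p=13, q=3
  k=2: a=3, p=43, q=10

43/10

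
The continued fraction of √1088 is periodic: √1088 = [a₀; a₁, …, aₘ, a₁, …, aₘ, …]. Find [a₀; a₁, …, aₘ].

[32; 1, 64]

a₀ = ⌊√1088⌋ = 32.
With m₀=0, d₀=1 and mₖ₊₁ = dₖaₖ − mₖ, dₖ₊₁ = (n − mₖ₊₁²)/dₖ, aₖ₊₁ = ⌊(a₀+mₖ₊₁)/dₖ₊₁⌋:
  k=1: m=32, d=64, a=1
  k=2: m=32, d=1, a=64
d=1 and a=2a₀=64 at k=2, so the next step gives (m, d) = (32, 64) again — its k=1 value — and the period has length 2.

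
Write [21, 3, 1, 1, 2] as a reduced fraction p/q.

383/18

Fold from the inside: start with 2/1.
  1 + 1/2 = 3/2
  1 + 2/3 = 5/3
  3 + 3/5 = 18/5
  21 + 5/18 = 383/18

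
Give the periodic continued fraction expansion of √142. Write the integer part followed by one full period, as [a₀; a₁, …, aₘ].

a₀ = ⌊√142⌋ = 11.
With m₀=0, d₀=1 and mₖ₊₁ = dₖaₖ − mₖ, dₖ₊₁ = (n − mₖ₊₁²)/dₖ, aₖ₊₁ = ⌊(a₀+mₖ₊₁)/dₖ₊₁⌋:
  k=1: m=11, d=21, a=1
  k=2: m=10, d=2, a=10
  k=3: m=10, d=21, a=1
  k=4: m=11, d=1, a=22
d=1 and a=2a₀=22 at k=4, so the next step gives (m, d) = (11, 21) again — its k=1 value — and the period has length 4.

[11; 1, 10, 1, 22]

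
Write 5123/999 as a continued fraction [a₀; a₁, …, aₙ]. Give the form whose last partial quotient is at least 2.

[5; 7, 1, 4, 8, 3]

5123 = 5*999 + 128
999 = 7*128 + 103
128 = 1*103 + 25
103 = 4*25 + 3
25 = 8*3 + 1
3 = 3*1 + 0  (stop)
So 5123/999 = [5; 7, 1, 4, 8, 3].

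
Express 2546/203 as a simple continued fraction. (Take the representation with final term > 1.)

[12; 1, 1, 5, 2, 8]

2546 = 12*203 + 110
203 = 1*110 + 93
110 = 1*93 + 17
93 = 5*17 + 8
17 = 2*8 + 1
8 = 8*1 + 0  (stop)
So 2546/203 = [12; 1, 1, 5, 2, 8].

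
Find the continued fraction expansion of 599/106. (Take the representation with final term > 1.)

599 = 5·106 + 69
106 = 1·69 + 37
69 = 1·37 + 32
37 = 1·32 + 5
32 = 6·5 + 2
5 = 2·2 + 1
2 = 2·1 + 0  (stop)
So 599/106 = [5; 1, 1, 1, 6, 2, 2].

[5; 1, 1, 1, 6, 2, 2]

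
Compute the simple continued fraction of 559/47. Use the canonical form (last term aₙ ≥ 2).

[11; 1, 8, 2, 2]

559 = 11×47 + 42
47 = 1×42 + 5
42 = 8×5 + 2
5 = 2×2 + 1
2 = 2×1 + 0  (stop)
So 559/47 = [11; 1, 8, 2, 2].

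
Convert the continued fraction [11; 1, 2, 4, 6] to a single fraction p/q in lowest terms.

947/81

Using pₖ = aₖpₖ₋₁ + pₖ₋₂ and qₖ = aₖqₖ₋₁ + qₖ₋₂:
  k=0: a=11, p=11, q=1
  k=1: a=1, p=12, q=1
  k=2: a=2, p=35, q=3
  k=3: a=4, p=152, q=13
  k=4: a=6, p=947, q=81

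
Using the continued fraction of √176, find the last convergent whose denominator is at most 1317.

√176 = [13; 3, 1, 3, 26, …] (period length 4).
Convergents:
  p_0/q_0 = 13/1
  p_1/q_1 = 40/3
  p_2/q_2 = 53/4
  p_3/q_3 = 199/15
  p_4/q_4 = 5227/394
  p_5/q_5 = 15880/1197
  p_6/q_6 = 21107/1591
q_5 = 1197 ≤ 1317 < 1591 = q_6, so the answer is 15880/1197.

15880/1197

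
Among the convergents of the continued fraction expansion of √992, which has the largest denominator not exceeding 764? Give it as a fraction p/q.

7937/252

√992 = [31; 2, 62, …] (period length 2).
Convergents:
  p_0/q_0 = 31/1
  p_1/q_1 = 63/2
  p_2/q_2 = 3937/125
  p_3/q_3 = 7937/252
  p_4/q_4 = 496031/15749
q_3 = 252 ≤ 764 < 15749 = q_4, so the answer is 7937/252.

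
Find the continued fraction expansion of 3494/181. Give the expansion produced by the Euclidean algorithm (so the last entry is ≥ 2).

3494 = 19·181 + 55
181 = 3·55 + 16
55 = 3·16 + 7
16 = 2·7 + 2
7 = 3·2 + 1
2 = 2·1 + 0  (stop)
So 3494/181 = [19; 3, 3, 2, 3, 2].

[19; 3, 3, 2, 3, 2]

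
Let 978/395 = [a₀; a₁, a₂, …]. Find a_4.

978 = 2·395 + 188   →  a_0 = 2
395 = 2·188 + 19   →  a_1 = 2
188 = 9·19 + 17   →  a_2 = 9
19 = 1·17 + 2   →  a_3 = 1
17 = 8·2 + 1   →  a_4 = 8

8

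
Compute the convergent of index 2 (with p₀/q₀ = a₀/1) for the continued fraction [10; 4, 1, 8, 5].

Using pₖ = aₖpₖ₋₁ + pₖ₋₂, qₖ = aₖqₖ₋₁ + qₖ₋₂ (with p₋₁=1, p₋₂=0, q₋₁=0, q₋₂=1):
  k=0: a=10, p=10, q=1
  k=1: a=4, p=41, q=4
  k=2: a=1, p=51, q=5

51/5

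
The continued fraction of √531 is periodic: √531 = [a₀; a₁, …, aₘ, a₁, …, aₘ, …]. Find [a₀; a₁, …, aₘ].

[23; 23, 46]

a₀ = ⌊√531⌋ = 23.
With m₀=0, d₀=1 and mₖ₊₁ = dₖaₖ − mₖ, dₖ₊₁ = (n − mₖ₊₁²)/dₖ, aₖ₊₁ = ⌊(a₀+mₖ₊₁)/dₖ₊₁⌋:
  k=1: m=23, d=2, a=23
  k=2: m=23, d=1, a=46
d=1 and a=2a₀=46 at k=2, so the next step gives (m, d) = (23, 2) again — its k=1 value — and the period has length 2.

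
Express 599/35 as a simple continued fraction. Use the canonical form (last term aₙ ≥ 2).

599 = 17*35 + 4
35 = 8*4 + 3
4 = 1*3 + 1
3 = 3*1 + 0  (stop)
So 599/35 = [17; 8, 1, 3].

[17; 8, 1, 3]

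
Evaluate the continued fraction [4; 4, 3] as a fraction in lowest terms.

Fold from the inside: start with 3/1.
  4 + 1/3 = 13/3
  4 + 3/13 = 55/13

55/13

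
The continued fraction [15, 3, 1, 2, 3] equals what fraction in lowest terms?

Using pₖ = aₖpₖ₋₁ + pₖ₋₂ and qₖ = aₖqₖ₋₁ + qₖ₋₂:
  k=0: a=15, p=15, q=1
  k=1: a=3, p=46, q=3
  k=2: a=1, p=61, q=4
  k=3: a=2, p=168, q=11
  k=4: a=3, p=565, q=37

565/37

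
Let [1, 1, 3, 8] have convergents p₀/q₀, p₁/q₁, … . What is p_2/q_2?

7/4

Using pₖ = aₖpₖ₋₁ + pₖ₋₂, qₖ = aₖqₖ₋₁ + qₖ₋₂ (with p₋₁=1, p₋₂=0, q₋₁=0, q₋₂=1):
  k=0: a=1, p=1, q=1
  k=1: a=1, p=2, q=1
  k=2: a=3, p=7, q=4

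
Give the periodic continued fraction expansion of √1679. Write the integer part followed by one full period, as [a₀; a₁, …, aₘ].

[40; 1, 39, 1, 80]

a₀ = ⌊√1679⌋ = 40.
With m₀=0, d₀=1 and mₖ₊₁ = dₖaₖ − mₖ, dₖ₊₁ = (n − mₖ₊₁²)/dₖ, aₖ₊₁ = ⌊(a₀+mₖ₊₁)/dₖ₊₁⌋:
  k=1: m=40, d=79, a=1
  k=2: m=39, d=2, a=39
  k=3: m=39, d=79, a=1
  k=4: m=40, d=1, a=80
d=1 and a=2a₀=80 at k=4, so the next step gives (m, d) = (40, 79) again — its k=1 value — and the period has length 4.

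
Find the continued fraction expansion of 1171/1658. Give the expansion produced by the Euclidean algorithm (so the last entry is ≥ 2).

1171 = 0*1658 + 1171
1658 = 1*1171 + 487
1171 = 2*487 + 197
487 = 2*197 + 93
197 = 2*93 + 11
93 = 8*11 + 5
11 = 2*5 + 1
5 = 5*1 + 0  (stop)
So 1171/1658 = [0; 1, 2, 2, 2, 8, 2, 5].

[0; 1, 2, 2, 2, 8, 2, 5]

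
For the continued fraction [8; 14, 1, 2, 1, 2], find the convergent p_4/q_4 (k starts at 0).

476/59

Using pₖ = aₖpₖ₋₁ + pₖ₋₂, qₖ = aₖqₖ₋₁ + qₖ₋₂ (with p₋₁=1, p₋₂=0, q₋₁=0, q₋₂=1):
  k=0: a=8, p=8, q=1
  k=1: a=14, p=113, q=14
  k=2: a=1, p=121, q=15
  k=3: a=2, p=355, q=44
  k=4: a=1, p=476, q=59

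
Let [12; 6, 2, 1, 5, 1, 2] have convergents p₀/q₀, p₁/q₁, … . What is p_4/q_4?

Using pₖ = aₖpₖ₋₁ + pₖ₋₂, qₖ = aₖqₖ₋₁ + qₖ₋₂ (with p₋₁=1, p₋₂=0, q₋₁=0, q₋₂=1):
  k=0: a=12, p=12, q=1
  k=1: a=6, p=73, q=6
  k=2: a=2, p=158, q=13
  k=3: a=1, p=231, q=19
  k=4: a=5, p=1313, q=108

1313/108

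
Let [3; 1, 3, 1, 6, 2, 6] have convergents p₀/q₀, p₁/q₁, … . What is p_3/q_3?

Using pₖ = aₖpₖ₋₁ + pₖ₋₂, qₖ = aₖqₖ₋₁ + qₖ₋₂ (with p₋₁=1, p₋₂=0, q₋₁=0, q₋₂=1):
  k=0: a=3, p=3, q=1
  k=1: a=1, p=4, q=1
  k=2: a=3, p=15, q=4
  k=3: a=1, p=19, q=5

19/5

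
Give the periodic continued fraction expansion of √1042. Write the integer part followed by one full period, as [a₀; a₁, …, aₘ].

a₀ = ⌊√1042⌋ = 32.
With m₀=0, d₀=1 and mₖ₊₁ = dₖaₖ − mₖ, dₖ₊₁ = (n − mₖ₊₁²)/dₖ, aₖ₊₁ = ⌊(a₀+mₖ₊₁)/dₖ₊₁⌋:
  k=1: m=32, d=18, a=3
  k=2: m=22, d=31, a=1
  k=3: m=9, d=31, a=1
  k=4: m=22, d=18, a=3
  k=5: m=32, d=1, a=64
d=1 and a=2a₀=64 at k=5, so the next step gives (m, d) = (32, 18) again — its k=1 value — and the period has length 5.

[32; 3, 1, 1, 3, 64]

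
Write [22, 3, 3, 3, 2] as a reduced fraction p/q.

Fold from the inside: start with 2/1.
  3 + 1/2 = 7/2
  3 + 2/7 = 23/7
  3 + 7/23 = 76/23
  22 + 23/76 = 1695/76

1695/76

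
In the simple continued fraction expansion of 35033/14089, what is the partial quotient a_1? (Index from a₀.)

35033 = 2·14089 + 6855   →  a_0 = 2
14089 = 2·6855 + 379   →  a_1 = 2

2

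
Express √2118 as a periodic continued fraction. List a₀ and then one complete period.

a₀ = ⌊√2118⌋ = 46.

[46; 46, 92]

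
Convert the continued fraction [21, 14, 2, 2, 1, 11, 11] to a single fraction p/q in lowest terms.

Using pₖ = aₖpₖ₋₁ + pₖ₋₂ and qₖ = aₖqₖ₋₁ + qₖ₋₂:
  k=0: a=21, p=21, q=1
  k=1: a=14, p=295, q=14
  k=2: a=2, p=611, q=29
  k=3: a=2, p=1517, q=72
  k=4: a=1, p=2128, q=101
  k=5: a=11, p=24925, q=1183
  k=6: a=11, p=276303, q=13114

276303/13114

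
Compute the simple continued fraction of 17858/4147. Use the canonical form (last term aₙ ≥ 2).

17858 = 4*4147 + 1270
4147 = 3*1270 + 337
1270 = 3*337 + 259
337 = 1*259 + 78
259 = 3*78 + 25
78 = 3*25 + 3
25 = 8*3 + 1
3 = 3*1 + 0  (stop)
So 17858/4147 = [4; 3, 3, 1, 3, 3, 8, 3].

[4; 3, 3, 1, 3, 3, 8, 3]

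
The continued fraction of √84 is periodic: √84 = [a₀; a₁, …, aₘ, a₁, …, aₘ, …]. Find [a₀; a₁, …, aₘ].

[9; 6, 18]

a₀ = ⌊√84⌋ = 9.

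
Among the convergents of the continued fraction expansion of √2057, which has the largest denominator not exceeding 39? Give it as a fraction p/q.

771/17

√2057 = [45; 2, 1, 4, 1, 2, 90, …] (period length 6).
Convergents:
  p_0/q_0 = 45/1
  p_1/q_1 = 91/2
  p_2/q_2 = 136/3
  p_3/q_3 = 635/14
  p_4/q_4 = 771/17
  p_5/q_5 = 2177/48
q_4 = 17 ≤ 39 < 48 = q_5, so the answer is 771/17.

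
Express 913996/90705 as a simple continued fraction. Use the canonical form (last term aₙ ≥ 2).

913996 = 10·90705 + 6946
90705 = 13·6946 + 407
6946 = 17·407 + 27
407 = 15·27 + 2
27 = 13·2 + 1
2 = 2·1 + 0  (stop)
So 913996/90705 = [10; 13, 17, 15, 13, 2].

[10; 13, 17, 15, 13, 2]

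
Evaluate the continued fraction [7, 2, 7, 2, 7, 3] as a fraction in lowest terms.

Using pₖ = aₖpₖ₋₁ + pₖ₋₂ and qₖ = aₖqₖ₋₁ + qₖ₋₂:
  k=0: a=7, p=7, q=1
  k=1: a=2, p=15, q=2
  k=2: a=7, p=112, q=15
  k=3: a=2, p=239, q=32
  k=4: a=7, p=1785, q=239
  k=5: a=3, p=5594, q=749

5594/749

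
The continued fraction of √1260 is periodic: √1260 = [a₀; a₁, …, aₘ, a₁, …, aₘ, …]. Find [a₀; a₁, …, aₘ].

a₀ = ⌊√1260⌋ = 35.
With m₀=0, d₀=1 and mₖ₊₁ = dₖaₖ − mₖ, dₖ₊₁ = (n − mₖ₊₁²)/dₖ, aₖ₊₁ = ⌊(a₀+mₖ₊₁)/dₖ₊₁⌋:
  k=1: m=35, d=35, a=2
  k=2: m=35, d=1, a=70
d=1 and a=2a₀=70 at k=2, so the next step gives (m, d) = (35, 35) again — its k=1 value — and the period has length 2.

[35; 2, 70]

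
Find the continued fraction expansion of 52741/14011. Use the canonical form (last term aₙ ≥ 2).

52741 = 3·14011 + 10708
14011 = 1·10708 + 3303
10708 = 3·3303 + 799
3303 = 4·799 + 107
799 = 7·107 + 50
107 = 2·50 + 7
50 = 7·7 + 1
7 = 7·1 + 0  (stop)
So 52741/14011 = [3; 1, 3, 4, 7, 2, 7, 7].

[3; 1, 3, 4, 7, 2, 7, 7]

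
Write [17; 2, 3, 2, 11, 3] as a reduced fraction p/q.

9852/565

Using pₖ = aₖpₖ₋₁ + pₖ₋₂ and qₖ = aₖqₖ₋₁ + qₖ₋₂:
  k=0: a=17, p=17, q=1
  k=1: a=2, p=35, q=2
  k=2: a=3, p=122, q=7
  k=3: a=2, p=279, q=16
  k=4: a=11, p=3191, q=183
  k=5: a=3, p=9852, q=565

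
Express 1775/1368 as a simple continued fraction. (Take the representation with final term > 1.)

[1; 3, 2, 1, 3, 3, 11]

1775 = 1·1368 + 407
1368 = 3·407 + 147
407 = 2·147 + 113
147 = 1·113 + 34
113 = 3·34 + 11
34 = 3·11 + 1
11 = 11·1 + 0  (stop)
So 1775/1368 = [1; 3, 2, 1, 3, 3, 11].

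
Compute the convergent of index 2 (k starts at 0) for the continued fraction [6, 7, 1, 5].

Using pₖ = aₖpₖ₋₁ + pₖ₋₂, qₖ = aₖqₖ₋₁ + qₖ₋₂ (with p₋₁=1, p₋₂=0, q₋₁=0, q₋₂=1):
  k=0: a=6, p=6, q=1
  k=1: a=7, p=43, q=7
  k=2: a=1, p=49, q=8

49/8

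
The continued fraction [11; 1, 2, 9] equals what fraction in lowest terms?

327/28

Fold from the inside: start with 9/1.
  2 + 1/9 = 19/9
  1 + 9/19 = 28/19
  11 + 19/28 = 327/28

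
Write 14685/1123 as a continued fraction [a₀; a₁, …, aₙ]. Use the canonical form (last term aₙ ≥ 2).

14685 = 13*1123 + 86
1123 = 13*86 + 5
86 = 17*5 + 1
5 = 5*1 + 0  (stop)
So 14685/1123 = [13; 13, 17, 5].

[13; 13, 17, 5]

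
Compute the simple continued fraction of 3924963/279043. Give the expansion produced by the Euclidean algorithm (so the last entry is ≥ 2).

3924963 = 14·279043 + 18361
279043 = 15·18361 + 3628
18361 = 5·3628 + 221
3628 = 16·221 + 92
221 = 2·92 + 37
92 = 2·37 + 18
37 = 2·18 + 1
18 = 18·1 + 0  (stop)
So 3924963/279043 = [14; 15, 5, 16, 2, 2, 2, 18].

[14; 15, 5, 16, 2, 2, 2, 18]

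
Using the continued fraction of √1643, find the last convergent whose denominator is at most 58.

√1643 = [40; 1, 1, 6, 1, 6, 1, 1, 80, …] (period length 8).
Convergents:
  p_0/q_0 = 40/1
  p_1/q_1 = 41/1
  p_2/q_2 = 81/2
  p_3/q_3 = 527/13
  p_4/q_4 = 608/15
  p_5/q_5 = 4175/103
q_4 = 15 ≤ 58 < 103 = q_5, so the answer is 608/15.

608/15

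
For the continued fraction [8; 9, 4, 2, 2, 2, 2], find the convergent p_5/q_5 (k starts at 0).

Using pₖ = aₖpₖ₋₁ + pₖ₋₂, qₖ = aₖqₖ₋₁ + qₖ₋₂ (with p₋₁=1, p₋₂=0, q₋₁=0, q₋₂=1):
  k=0: a=8, p=8, q=1
  k=1: a=9, p=73, q=9
  k=2: a=4, p=300, q=37
  k=3: a=2, p=673, q=83
  k=4: a=2, p=1646, q=203
  k=5: a=2, p=3965, q=489

3965/489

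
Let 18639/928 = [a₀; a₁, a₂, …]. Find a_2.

18639 = 20·928 + 79   →  a_0 = 20
928 = 11·79 + 59   →  a_1 = 11
79 = 1·59 + 20   →  a_2 = 1

1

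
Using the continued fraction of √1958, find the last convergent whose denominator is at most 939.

15620/353

√1958 = [44; 4, 88, …] (period length 2).
Convergents:
  p_0/q_0 = 44/1
  p_1/q_1 = 177/4
  p_2/q_2 = 15620/353
  p_3/q_3 = 62657/1416
q_2 = 353 ≤ 939 < 1416 = q_3, so the answer is 15620/353.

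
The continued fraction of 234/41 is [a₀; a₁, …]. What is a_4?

2

234 = 5·41 + 29   →  a_0 = 5
41 = 1·29 + 12   →  a_1 = 1
29 = 2·12 + 5   →  a_2 = 2
12 = 2·5 + 2   →  a_3 = 2
5 = 2·2 + 1   →  a_4 = 2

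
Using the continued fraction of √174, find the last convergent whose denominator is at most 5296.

√174 = [13; 5, 4, 5, 26, …] (period length 4).
Convergents:
  p_0/q_0 = 13/1
  p_1/q_1 = 66/5
  p_2/q_2 = 277/21
  p_3/q_3 = 1451/110
  p_4/q_4 = 38003/2881
  p_5/q_5 = 191466/14515
q_4 = 2881 ≤ 5296 < 14515 = q_5, so the answer is 38003/2881.

38003/2881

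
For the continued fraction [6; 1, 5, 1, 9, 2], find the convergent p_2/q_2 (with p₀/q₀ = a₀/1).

41/6

Using pₖ = aₖpₖ₋₁ + pₖ₋₂, qₖ = aₖqₖ₋₁ + qₖ₋₂ (with p₋₁=1, p₋₂=0, q₋₁=0, q₋₂=1):
  k=0: a=6, p=6, q=1
  k=1: a=1, p=7, q=1
  k=2: a=5, p=41, q=6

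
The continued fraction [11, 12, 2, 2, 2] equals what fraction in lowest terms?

1651/149

Using pₖ = aₖpₖ₋₁ + pₖ₋₂ and qₖ = aₖqₖ₋₁ + qₖ₋₂:
  k=0: a=11, p=11, q=1
  k=1: a=12, p=133, q=12
  k=2: a=2, p=277, q=25
  k=3: a=2, p=687, q=62
  k=4: a=2, p=1651, q=149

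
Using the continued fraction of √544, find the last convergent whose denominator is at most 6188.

√544 = [23; 3, 11, 3, 46, …] (period length 4).
Convergents:
  p_0/q_0 = 23/1
  p_1/q_1 = 70/3
  p_2/q_2 = 793/34
  p_3/q_3 = 2449/105
  p_4/q_4 = 113447/4864
  p_5/q_5 = 342790/14697
q_4 = 4864 ≤ 6188 < 14697 = q_5, so the answer is 113447/4864.

113447/4864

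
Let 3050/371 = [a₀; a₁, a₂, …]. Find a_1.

3050 = 8·371 + 82   →  a_0 = 8
371 = 4·82 + 43   →  a_1 = 4

4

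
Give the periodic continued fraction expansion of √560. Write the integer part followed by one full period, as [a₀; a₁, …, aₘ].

a₀ = ⌊√560⌋ = 23.
With m₀=0, d₀=1 and mₖ₊₁ = dₖaₖ − mₖ, dₖ₊₁ = (n − mₖ₊₁²)/dₖ, aₖ₊₁ = ⌊(a₀+mₖ₊₁)/dₖ₊₁⌋:
  k=1: m=23, d=31, a=1
  k=2: m=8, d=16, a=1
  k=3: m=8, d=31, a=1
  k=4: m=23, d=1, a=46
d=1 and a=2a₀=46 at k=4, so the next step gives (m, d) = (23, 31) again — its k=1 value — and the period has length 4.

[23; 1, 1, 1, 46]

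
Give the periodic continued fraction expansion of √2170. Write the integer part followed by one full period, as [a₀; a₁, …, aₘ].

[46; 1, 1, 2, 1, 1, 92]

a₀ = ⌊√2170⌋ = 46.
With m₀=0, d₀=1 and mₖ₊₁ = dₖaₖ − mₖ, dₖ₊₁ = (n − mₖ₊₁²)/dₖ, aₖ₊₁ = ⌊(a₀+mₖ₊₁)/dₖ₊₁⌋:
  k=1: m=46, d=54, a=1
  k=2: m=8, d=39, a=1
  k=3: m=31, d=31, a=2
  k=4: m=31, d=39, a=1
  k=5: m=8, d=54, a=1
  k=6: m=46, d=1, a=92
d=1 and a=2a₀=92 at k=6, so the next step gives (m, d) = (46, 54) again — its k=1 value — and the period has length 6.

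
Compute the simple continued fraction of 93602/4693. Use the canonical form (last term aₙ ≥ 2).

93602 = 19·4693 + 4435
4693 = 1·4435 + 258
4435 = 17·258 + 49
258 = 5·49 + 13
49 = 3·13 + 10
13 = 1·10 + 3
10 = 3·3 + 1
3 = 3·1 + 0  (stop)
So 93602/4693 = [19; 1, 17, 5, 3, 1, 3, 3].

[19; 1, 17, 5, 3, 1, 3, 3]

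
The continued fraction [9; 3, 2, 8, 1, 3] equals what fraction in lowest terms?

2387/257

Using pₖ = aₖpₖ₋₁ + pₖ₋₂ and qₖ = aₖqₖ₋₁ + qₖ₋₂:
  k=0: a=9, p=9, q=1
  k=1: a=3, p=28, q=3
  k=2: a=2, p=65, q=7
  k=3: a=8, p=548, q=59
  k=4: a=1, p=613, q=66
  k=5: a=3, p=2387, q=257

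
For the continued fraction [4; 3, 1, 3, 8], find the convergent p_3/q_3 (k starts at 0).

64/15

Using pₖ = aₖpₖ₋₁ + pₖ₋₂, qₖ = aₖqₖ₋₁ + qₖ₋₂ (with p₋₁=1, p₋₂=0, q₋₁=0, q₋₂=1):
  k=0: a=4, p=4, q=1
  k=1: a=3, p=13, q=3
  k=2: a=1, p=17, q=4
  k=3: a=3, p=64, q=15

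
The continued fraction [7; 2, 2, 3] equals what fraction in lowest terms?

126/17

Fold from the inside: start with 3/1.
  2 + 1/3 = 7/3
  2 + 3/7 = 17/7
  7 + 7/17 = 126/17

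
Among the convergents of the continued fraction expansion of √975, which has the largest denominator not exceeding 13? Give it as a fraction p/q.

√975 = [31; 4, 2, 4, 62, …] (period length 4).
Convergents:
  p_0/q_0 = 31/1
  p_1/q_1 = 125/4
  p_2/q_2 = 281/9
  p_3/q_3 = 1249/40
q_2 = 9 ≤ 13 < 40 = q_3, so the answer is 281/9.

281/9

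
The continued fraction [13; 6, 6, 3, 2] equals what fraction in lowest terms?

3567/271

Fold from the inside: start with 2/1.
  3 + 1/2 = 7/2
  6 + 2/7 = 44/7
  6 + 7/44 = 271/44
  13 + 44/271 = 3567/271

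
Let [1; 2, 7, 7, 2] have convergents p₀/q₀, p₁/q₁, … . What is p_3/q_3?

Using pₖ = aₖpₖ₋₁ + pₖ₋₂, qₖ = aₖqₖ₋₁ + qₖ₋₂ (with p₋₁=1, p₋₂=0, q₋₁=0, q₋₂=1):
  k=0: a=1, p=1, q=1
  k=1: a=2, p=3, q=2
  k=2: a=7, p=22, q=15
  k=3: a=7, p=157, q=107

157/107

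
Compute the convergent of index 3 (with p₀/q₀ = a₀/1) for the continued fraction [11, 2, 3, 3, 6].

263/23

Using pₖ = aₖpₖ₋₁ + pₖ₋₂, qₖ = aₖqₖ₋₁ + qₖ₋₂ (with p₋₁=1, p₋₂=0, q₋₁=0, q₋₂=1):
  k=0: a=11, p=11, q=1
  k=1: a=2, p=23, q=2
  k=2: a=3, p=80, q=7
  k=3: a=3, p=263, q=23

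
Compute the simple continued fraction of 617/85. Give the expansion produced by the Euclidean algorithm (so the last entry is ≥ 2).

617 = 7×85 + 22
85 = 3×22 + 19
22 = 1×19 + 3
19 = 6×3 + 1
3 = 3×1 + 0  (stop)
So 617/85 = [7; 3, 1, 6, 3].

[7; 3, 1, 6, 3]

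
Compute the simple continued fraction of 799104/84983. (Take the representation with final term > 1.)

799104 = 9×84983 + 34257
84983 = 2×34257 + 16469
34257 = 2×16469 + 1319
16469 = 12×1319 + 641
1319 = 2×641 + 37
641 = 17×37 + 12
37 = 3×12 + 1
12 = 12×1 + 0  (stop)
So 799104/84983 = [9; 2, 2, 12, 2, 17, 3, 12].

[9; 2, 2, 12, 2, 17, 3, 12]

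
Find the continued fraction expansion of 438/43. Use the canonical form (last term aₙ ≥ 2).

438 = 10×43 + 8
43 = 5×8 + 3
8 = 2×3 + 2
3 = 1×2 + 1
2 = 2×1 + 0  (stop)
So 438/43 = [10; 5, 2, 1, 2].

[10; 5, 2, 1, 2]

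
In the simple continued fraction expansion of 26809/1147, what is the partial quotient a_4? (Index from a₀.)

8

26809 = 23·1147 + 428   →  a_0 = 23
1147 = 2·428 + 291   →  a_1 = 2
428 = 1·291 + 137   →  a_2 = 1
291 = 2·137 + 17   →  a_3 = 2
137 = 8·17 + 1   →  a_4 = 8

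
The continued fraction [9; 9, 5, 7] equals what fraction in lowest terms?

3015/331

Using pₖ = aₖpₖ₋₁ + pₖ₋₂ and qₖ = aₖqₖ₋₁ + qₖ₋₂:
  k=0: a=9, p=9, q=1
  k=1: a=9, p=82, q=9
  k=2: a=5, p=419, q=46
  k=3: a=7, p=3015, q=331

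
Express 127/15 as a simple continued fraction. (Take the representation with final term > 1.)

127 = 8×15 + 7
15 = 2×7 + 1
7 = 7×1 + 0  (stop)
So 127/15 = [8; 2, 7].

[8; 2, 7]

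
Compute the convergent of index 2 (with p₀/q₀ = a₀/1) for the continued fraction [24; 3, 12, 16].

Using pₖ = aₖpₖ₋₁ + pₖ₋₂, qₖ = aₖqₖ₋₁ + qₖ₋₂ (with p₋₁=1, p₋₂=0, q₋₁=0, q₋₂=1):
  k=0: a=24, p=24, q=1
  k=1: a=3, p=73, q=3
  k=2: a=12, p=900, q=37

900/37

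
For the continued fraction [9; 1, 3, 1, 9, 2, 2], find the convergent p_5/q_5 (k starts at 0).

Using pₖ = aₖpₖ₋₁ + pₖ₋₂, qₖ = aₖqₖ₋₁ + qₖ₋₂ (with p₋₁=1, p₋₂=0, q₋₁=0, q₋₂=1):
  k=0: a=9, p=9, q=1
  k=1: a=1, p=10, q=1
  k=2: a=3, p=39, q=4
  k=3: a=1, p=49, q=5
  k=4: a=9, p=480, q=49
  k=5: a=2, p=1009, q=103

1009/103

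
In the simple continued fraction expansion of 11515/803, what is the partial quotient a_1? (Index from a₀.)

2

11515 = 14·803 + 273   →  a_0 = 14
803 = 2·273 + 257   →  a_1 = 2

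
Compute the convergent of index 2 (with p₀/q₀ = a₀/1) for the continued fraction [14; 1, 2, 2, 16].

Using pₖ = aₖpₖ₋₁ + pₖ₋₂, qₖ = aₖqₖ₋₁ + qₖ₋₂ (with p₋₁=1, p₋₂=0, q₋₁=0, q₋₂=1):
  k=0: a=14, p=14, q=1
  k=1: a=1, p=15, q=1
  k=2: a=2, p=44, q=3

44/3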